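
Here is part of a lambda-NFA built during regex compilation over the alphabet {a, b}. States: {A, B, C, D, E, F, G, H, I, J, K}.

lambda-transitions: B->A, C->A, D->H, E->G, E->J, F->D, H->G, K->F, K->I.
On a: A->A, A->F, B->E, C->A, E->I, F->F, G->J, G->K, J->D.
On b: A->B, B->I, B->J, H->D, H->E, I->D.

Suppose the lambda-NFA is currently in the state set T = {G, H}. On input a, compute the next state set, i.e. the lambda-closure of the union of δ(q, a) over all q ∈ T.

G on a → {J, K}.
No a-transition from H.
Union after reading a: {J, K}.
Now take the lambda-closure:
From K via lambda: add F, I.
From F via lambda: add D.
From D via lambda: add H.
From H via lambda: add G.
No new states can be added; the closed set is {D, F, G, H, I, J, K}.

{D, F, G, H, I, J, K}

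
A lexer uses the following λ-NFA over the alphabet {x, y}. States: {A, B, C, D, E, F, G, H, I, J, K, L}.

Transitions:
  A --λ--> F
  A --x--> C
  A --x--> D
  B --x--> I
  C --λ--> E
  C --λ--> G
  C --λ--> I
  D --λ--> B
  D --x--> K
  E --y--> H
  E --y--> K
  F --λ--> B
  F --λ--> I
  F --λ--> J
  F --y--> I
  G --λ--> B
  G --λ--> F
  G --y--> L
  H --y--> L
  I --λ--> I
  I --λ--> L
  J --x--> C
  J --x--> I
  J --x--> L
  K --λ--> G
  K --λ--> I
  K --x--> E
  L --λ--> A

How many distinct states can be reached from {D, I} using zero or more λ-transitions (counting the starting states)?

7

Start with {D, I}.
From D via λ: add B.
From I via λ: add L.
From L via λ: add A.
From A via λ: add F.
From F via λ: add J.
λ-closure = {A, B, D, F, I, J, L}, which has 7 states.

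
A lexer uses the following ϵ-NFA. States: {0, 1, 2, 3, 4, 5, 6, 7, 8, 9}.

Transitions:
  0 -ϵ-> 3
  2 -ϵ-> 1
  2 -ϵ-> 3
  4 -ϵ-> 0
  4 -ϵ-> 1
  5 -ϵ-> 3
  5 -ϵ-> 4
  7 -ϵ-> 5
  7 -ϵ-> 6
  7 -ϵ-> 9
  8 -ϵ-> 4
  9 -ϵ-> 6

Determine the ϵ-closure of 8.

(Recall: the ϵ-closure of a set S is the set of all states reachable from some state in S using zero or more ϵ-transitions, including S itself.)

{0, 1, 3, 4, 8}

Start with {8}.
From 8 via ϵ: add 4.
From 4 via ϵ: add 0, 1.
From 0 via ϵ: add 3.
No new states can be added; the closed set is {0, 1, 3, 4, 8}.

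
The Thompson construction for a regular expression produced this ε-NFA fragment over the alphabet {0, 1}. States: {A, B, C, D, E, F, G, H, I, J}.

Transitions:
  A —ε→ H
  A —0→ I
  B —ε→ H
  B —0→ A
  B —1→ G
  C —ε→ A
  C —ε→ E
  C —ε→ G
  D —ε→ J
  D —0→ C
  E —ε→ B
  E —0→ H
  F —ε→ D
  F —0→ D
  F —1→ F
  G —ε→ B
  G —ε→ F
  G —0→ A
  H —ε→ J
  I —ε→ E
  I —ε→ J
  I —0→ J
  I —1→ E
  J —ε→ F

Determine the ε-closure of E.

{B, D, E, F, H, J}

Start with {E}.
From E via ε: add B.
From B via ε: add H.
From H via ε: add J.
From J via ε: add F.
From F via ε: add D.
No new states can be added; the closed set is {B, D, E, F, H, J}.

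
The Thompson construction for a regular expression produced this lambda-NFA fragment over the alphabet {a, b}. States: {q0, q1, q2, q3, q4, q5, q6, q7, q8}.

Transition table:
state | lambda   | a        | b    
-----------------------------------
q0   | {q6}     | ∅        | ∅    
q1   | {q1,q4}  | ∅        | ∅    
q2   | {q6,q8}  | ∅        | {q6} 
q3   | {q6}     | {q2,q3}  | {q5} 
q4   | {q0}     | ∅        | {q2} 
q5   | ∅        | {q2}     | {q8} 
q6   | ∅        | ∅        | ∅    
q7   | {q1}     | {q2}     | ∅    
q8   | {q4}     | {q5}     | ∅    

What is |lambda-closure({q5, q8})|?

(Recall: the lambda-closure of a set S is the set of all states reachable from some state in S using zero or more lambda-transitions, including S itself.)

Start with {q5, q8}.
From q8 via lambda: add q4.
From q4 via lambda: add q0.
From q0 via lambda: add q6.
lambda-closure = {q0, q4, q5, q6, q8}, which has 5 states.

5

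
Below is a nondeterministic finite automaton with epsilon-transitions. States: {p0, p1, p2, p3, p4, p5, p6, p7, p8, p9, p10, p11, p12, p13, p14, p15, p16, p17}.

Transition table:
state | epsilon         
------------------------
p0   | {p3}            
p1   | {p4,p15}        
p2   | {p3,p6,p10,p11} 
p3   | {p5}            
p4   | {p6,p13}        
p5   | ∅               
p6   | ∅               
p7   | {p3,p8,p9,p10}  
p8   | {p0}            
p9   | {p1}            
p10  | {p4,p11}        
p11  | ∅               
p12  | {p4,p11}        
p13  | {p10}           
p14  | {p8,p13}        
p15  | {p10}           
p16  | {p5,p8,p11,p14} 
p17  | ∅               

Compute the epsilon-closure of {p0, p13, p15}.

Start with {p0, p13, p15}.
From p0 via epsilon: add p3.
From p13 via epsilon: add p10.
From p3 via epsilon: add p5.
From p10 via epsilon: add p4, p11.
From p4 via epsilon: add p6.
No new states can be added; the closed set is {p0, p3, p4, p5, p6, p10, p11, p13, p15}.

{p0, p3, p4, p5, p6, p10, p11, p13, p15}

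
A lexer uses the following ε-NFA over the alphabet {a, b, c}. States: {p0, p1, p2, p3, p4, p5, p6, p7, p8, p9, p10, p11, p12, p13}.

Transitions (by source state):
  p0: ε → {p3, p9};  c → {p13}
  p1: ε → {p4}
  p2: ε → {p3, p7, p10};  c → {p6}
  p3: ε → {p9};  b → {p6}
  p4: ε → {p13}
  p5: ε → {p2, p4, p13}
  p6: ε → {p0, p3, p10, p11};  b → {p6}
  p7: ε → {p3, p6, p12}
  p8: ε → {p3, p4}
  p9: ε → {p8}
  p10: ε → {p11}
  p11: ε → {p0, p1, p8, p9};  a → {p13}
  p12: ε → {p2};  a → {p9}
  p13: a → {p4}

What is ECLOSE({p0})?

Start with {p0}.
From p0 via ε: add p3, p9.
From p9 via ε: add p8.
From p8 via ε: add p4.
From p4 via ε: add p13.
No new states can be added; the closed set is {p0, p3, p4, p8, p9, p13}.

{p0, p3, p4, p8, p9, p13}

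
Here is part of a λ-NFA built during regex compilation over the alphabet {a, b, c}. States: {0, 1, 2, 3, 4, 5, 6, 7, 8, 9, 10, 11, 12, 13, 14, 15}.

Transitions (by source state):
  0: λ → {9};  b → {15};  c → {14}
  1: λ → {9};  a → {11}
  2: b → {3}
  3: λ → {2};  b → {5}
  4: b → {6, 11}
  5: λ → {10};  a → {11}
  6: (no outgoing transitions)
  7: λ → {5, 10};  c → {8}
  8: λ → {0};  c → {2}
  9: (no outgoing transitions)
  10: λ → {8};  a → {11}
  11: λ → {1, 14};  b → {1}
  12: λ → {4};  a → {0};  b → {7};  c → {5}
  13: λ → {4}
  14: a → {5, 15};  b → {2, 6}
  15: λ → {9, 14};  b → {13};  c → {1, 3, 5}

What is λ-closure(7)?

Start with {7}.
From 7 via λ: add 5, 10.
From 10 via λ: add 8.
From 8 via λ: add 0.
From 0 via λ: add 9.
No new states can be added; the closed set is {0, 5, 7, 8, 9, 10}.

{0, 5, 7, 8, 9, 10}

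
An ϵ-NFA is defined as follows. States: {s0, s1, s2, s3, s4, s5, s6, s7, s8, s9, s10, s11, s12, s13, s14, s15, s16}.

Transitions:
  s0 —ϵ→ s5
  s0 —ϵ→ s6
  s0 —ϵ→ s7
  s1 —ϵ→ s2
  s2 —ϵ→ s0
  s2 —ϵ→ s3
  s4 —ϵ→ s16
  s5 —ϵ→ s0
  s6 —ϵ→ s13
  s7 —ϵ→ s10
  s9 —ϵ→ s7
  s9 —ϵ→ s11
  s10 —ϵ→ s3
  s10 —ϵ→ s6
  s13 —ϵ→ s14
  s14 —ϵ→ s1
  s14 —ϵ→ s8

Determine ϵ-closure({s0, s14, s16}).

Start with {s0, s14, s16}.
From s0 via ϵ: add s5, s6, s7.
From s14 via ϵ: add s1, s8.
From s1 via ϵ: add s2.
From s6 via ϵ: add s13.
From s7 via ϵ: add s10.
From s2 via ϵ: add s3.
No new states can be added; the closed set is {s0, s1, s2, s3, s5, s6, s7, s8, s10, s13, s14, s16}.

{s0, s1, s2, s3, s5, s6, s7, s8, s10, s13, s14, s16}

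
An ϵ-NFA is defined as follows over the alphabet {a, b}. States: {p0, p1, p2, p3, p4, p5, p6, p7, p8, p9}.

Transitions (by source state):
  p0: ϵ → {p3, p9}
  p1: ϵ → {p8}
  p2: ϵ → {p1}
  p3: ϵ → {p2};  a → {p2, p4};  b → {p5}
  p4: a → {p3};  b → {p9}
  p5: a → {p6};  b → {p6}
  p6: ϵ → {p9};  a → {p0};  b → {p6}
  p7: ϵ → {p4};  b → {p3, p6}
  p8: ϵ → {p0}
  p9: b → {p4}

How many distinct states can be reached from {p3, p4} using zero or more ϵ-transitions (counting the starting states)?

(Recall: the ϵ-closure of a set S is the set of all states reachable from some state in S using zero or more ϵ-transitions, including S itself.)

7

Start with {p3, p4}.
From p3 via ϵ: add p2.
From p2 via ϵ: add p1.
From p1 via ϵ: add p8.
From p8 via ϵ: add p0.
From p0 via ϵ: add p9.
ϵ-closure = {p0, p1, p2, p3, p4, p8, p9}, which has 7 states.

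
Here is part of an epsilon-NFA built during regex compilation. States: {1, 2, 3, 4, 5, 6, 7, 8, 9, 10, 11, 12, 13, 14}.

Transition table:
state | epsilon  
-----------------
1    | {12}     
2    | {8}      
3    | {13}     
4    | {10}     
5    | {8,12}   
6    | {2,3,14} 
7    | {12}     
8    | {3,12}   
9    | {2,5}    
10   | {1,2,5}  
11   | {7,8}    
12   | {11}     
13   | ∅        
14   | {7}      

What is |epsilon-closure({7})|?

Start with {7}.
From 7 via epsilon: add 12.
From 12 via epsilon: add 11.
From 11 via epsilon: add 8.
From 8 via epsilon: add 3.
From 3 via epsilon: add 13.
epsilon-closure = {3, 7, 8, 11, 12, 13}, which has 6 states.

6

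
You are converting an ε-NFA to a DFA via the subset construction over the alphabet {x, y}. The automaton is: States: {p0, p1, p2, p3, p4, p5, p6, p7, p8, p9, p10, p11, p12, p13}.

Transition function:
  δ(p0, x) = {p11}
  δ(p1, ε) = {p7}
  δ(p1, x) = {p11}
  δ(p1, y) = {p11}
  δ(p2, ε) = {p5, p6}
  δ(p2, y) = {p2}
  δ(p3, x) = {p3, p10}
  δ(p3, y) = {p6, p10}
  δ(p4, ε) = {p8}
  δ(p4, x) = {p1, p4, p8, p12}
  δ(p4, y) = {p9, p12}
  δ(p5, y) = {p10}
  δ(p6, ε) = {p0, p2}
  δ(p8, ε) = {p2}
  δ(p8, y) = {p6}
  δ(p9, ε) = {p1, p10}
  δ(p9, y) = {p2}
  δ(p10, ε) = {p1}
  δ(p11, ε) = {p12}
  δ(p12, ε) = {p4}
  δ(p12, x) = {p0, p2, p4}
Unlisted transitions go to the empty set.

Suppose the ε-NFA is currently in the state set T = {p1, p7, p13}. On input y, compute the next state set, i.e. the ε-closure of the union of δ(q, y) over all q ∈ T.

{p0, p2, p4, p5, p6, p8, p11, p12}

p1 on y → {p11}.
No y-transition from p7, p13.
Union after reading y: {p11}.
Now take the ε-closure:
From p11 via ε: add p12.
From p12 via ε: add p4.
From p4 via ε: add p8.
From p8 via ε: add p2.
From p2 via ε: add p5, p6.
From p6 via ε: add p0.
No new states can be added; the closed set is {p0, p2, p4, p5, p6, p8, p11, p12}.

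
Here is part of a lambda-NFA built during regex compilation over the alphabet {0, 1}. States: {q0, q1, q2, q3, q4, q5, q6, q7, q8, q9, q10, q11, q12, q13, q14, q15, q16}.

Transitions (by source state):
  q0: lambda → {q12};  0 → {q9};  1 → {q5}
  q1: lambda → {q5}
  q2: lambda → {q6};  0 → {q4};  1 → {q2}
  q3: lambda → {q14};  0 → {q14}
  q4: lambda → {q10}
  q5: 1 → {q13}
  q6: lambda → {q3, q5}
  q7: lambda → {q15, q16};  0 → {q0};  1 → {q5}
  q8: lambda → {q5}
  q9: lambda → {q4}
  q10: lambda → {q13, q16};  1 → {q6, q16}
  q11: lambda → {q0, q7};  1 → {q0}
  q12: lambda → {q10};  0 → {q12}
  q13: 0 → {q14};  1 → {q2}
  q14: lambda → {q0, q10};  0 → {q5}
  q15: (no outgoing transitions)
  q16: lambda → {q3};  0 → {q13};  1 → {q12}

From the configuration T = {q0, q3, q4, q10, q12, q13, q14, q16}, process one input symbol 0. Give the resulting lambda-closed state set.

{q0, q3, q4, q5, q9, q10, q12, q13, q14, q16}

q0 on 0 → {q9}.
q3 on 0 → {q14}.
q12 on 0 → {q12}.
q13 on 0 → {q14}.
q14 on 0 → {q5}.
q16 on 0 → {q13}.
No 0-transition from q4, q10.
Union after reading 0: {q5, q9, q12, q13, q14}.
Now take the lambda-closure:
From q9 via lambda: add q4.
From q12 via lambda: add q10.
From q14 via lambda: add q0.
From q10 via lambda: add q16.
From q16 via lambda: add q3.
No new states can be added; the closed set is {q0, q3, q4, q5, q9, q10, q12, q13, q14, q16}.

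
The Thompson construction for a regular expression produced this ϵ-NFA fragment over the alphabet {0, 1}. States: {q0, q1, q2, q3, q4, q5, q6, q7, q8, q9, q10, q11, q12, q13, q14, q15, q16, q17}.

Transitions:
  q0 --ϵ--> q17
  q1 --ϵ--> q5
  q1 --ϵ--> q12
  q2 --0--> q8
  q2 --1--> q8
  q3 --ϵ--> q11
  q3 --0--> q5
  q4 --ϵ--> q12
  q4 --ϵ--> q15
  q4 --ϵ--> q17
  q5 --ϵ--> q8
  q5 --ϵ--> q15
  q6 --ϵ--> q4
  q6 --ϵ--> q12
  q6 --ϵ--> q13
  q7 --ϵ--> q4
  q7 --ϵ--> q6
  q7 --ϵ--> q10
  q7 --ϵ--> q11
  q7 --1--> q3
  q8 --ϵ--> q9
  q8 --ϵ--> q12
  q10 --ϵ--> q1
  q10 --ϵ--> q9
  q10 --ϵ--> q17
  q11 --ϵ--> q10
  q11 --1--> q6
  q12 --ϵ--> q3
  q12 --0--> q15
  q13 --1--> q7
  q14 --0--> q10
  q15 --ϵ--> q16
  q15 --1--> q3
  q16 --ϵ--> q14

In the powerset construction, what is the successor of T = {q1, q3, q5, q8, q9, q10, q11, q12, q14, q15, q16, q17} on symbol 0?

q3 on 0 → {q5}.
q12 on 0 → {q15}.
q14 on 0 → {q10}.
No 0-transition from q1, q5, q8, q9, q10, q11, q15, q16, q17.
Union after reading 0: {q5, q10, q15}.
Now take the ϵ-closure:
From q5 via ϵ: add q8.
From q10 via ϵ: add q1, q9, q17.
From q15 via ϵ: add q16.
From q1 via ϵ: add q12.
From q16 via ϵ: add q14.
From q12 via ϵ: add q3.
From q3 via ϵ: add q11.
No new states can be added; the closed set is {q1, q3, q5, q8, q9, q10, q11, q12, q14, q15, q16, q17}.

{q1, q3, q5, q8, q9, q10, q11, q12, q14, q15, q16, q17}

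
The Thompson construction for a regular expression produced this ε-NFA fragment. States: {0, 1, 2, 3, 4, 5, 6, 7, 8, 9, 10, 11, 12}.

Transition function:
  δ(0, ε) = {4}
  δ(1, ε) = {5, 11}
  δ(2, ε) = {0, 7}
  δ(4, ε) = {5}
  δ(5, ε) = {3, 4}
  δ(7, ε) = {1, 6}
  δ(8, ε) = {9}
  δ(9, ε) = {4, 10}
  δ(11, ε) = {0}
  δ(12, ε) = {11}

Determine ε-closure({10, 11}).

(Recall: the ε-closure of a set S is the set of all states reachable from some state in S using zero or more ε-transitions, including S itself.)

Start with {10, 11}.
From 11 via ε: add 0.
From 0 via ε: add 4.
From 4 via ε: add 5.
From 5 via ε: add 3.
No new states can be added; the closed set is {0, 3, 4, 5, 10, 11}.

{0, 3, 4, 5, 10, 11}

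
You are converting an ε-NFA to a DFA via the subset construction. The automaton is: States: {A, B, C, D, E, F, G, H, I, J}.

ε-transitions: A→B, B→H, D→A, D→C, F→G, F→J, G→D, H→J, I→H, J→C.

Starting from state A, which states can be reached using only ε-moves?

Start with {A}.
From A via ε: add B.
From B via ε: add H.
From H via ε: add J.
From J via ε: add C.
No new states can be added; the closed set is {A, B, C, H, J}.

{A, B, C, H, J}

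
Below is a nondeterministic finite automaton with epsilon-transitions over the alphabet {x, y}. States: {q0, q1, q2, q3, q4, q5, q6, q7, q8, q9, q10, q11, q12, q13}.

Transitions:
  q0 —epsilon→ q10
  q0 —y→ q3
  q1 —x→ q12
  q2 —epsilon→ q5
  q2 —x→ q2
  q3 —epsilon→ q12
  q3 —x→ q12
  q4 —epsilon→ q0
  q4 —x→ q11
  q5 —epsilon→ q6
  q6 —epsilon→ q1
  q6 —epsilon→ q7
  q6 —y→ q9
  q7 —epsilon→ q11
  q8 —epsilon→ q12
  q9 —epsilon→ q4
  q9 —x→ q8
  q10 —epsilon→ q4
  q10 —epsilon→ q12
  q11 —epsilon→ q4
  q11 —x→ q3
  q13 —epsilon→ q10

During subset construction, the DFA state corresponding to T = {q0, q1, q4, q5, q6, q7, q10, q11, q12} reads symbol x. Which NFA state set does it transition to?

q1 on x → {q12}.
q4 on x → {q11}.
q11 on x → {q3}.
No x-transition from q0, q5, q6, q7, q10, q12.
Union after reading x: {q3, q11, q12}.
Now take the epsilon-closure:
From q11 via epsilon: add q4.
From q4 via epsilon: add q0.
From q0 via epsilon: add q10.
No new states can be added; the closed set is {q0, q3, q4, q10, q11, q12}.

{q0, q3, q4, q10, q11, q12}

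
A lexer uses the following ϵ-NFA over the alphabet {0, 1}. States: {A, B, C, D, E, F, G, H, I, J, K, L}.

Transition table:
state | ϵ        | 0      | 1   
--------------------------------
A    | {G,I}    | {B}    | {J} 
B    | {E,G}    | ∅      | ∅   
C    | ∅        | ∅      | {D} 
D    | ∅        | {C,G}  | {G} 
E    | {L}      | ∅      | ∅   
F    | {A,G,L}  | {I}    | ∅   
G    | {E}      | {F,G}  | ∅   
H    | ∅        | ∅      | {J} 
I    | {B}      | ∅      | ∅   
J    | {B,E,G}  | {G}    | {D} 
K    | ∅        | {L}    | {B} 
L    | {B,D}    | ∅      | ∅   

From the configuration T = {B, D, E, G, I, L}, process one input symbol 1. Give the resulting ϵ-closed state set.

D on 1 → {G}.
No 1-transition from B, E, G, I, L.
Union after reading 1: {G}.
Now take the ϵ-closure:
From G via ϵ: add E.
From E via ϵ: add L.
From L via ϵ: add B, D.
No new states can be added; the closed set is {B, D, E, G, L}.

{B, D, E, G, L}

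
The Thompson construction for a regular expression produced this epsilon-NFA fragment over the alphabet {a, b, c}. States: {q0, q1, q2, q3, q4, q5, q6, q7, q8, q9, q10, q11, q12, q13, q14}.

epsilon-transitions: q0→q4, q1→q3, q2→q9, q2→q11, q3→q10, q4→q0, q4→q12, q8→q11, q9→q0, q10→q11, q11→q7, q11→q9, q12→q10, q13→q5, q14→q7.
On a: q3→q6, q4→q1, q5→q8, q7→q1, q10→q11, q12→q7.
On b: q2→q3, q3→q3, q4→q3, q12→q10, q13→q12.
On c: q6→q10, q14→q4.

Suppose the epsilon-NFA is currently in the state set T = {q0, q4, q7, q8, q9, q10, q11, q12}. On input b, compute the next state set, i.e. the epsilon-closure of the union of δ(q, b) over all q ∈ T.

{q0, q3, q4, q7, q9, q10, q11, q12}

q4 on b → {q3}.
q12 on b → {q10}.
No b-transition from q0, q7, q8, q9, q10, q11.
Union after reading b: {q3, q10}.
Now take the epsilon-closure:
From q10 via epsilon: add q11.
From q11 via epsilon: add q7, q9.
From q9 via epsilon: add q0.
From q0 via epsilon: add q4.
From q4 via epsilon: add q12.
No new states can be added; the closed set is {q0, q3, q4, q7, q9, q10, q11, q12}.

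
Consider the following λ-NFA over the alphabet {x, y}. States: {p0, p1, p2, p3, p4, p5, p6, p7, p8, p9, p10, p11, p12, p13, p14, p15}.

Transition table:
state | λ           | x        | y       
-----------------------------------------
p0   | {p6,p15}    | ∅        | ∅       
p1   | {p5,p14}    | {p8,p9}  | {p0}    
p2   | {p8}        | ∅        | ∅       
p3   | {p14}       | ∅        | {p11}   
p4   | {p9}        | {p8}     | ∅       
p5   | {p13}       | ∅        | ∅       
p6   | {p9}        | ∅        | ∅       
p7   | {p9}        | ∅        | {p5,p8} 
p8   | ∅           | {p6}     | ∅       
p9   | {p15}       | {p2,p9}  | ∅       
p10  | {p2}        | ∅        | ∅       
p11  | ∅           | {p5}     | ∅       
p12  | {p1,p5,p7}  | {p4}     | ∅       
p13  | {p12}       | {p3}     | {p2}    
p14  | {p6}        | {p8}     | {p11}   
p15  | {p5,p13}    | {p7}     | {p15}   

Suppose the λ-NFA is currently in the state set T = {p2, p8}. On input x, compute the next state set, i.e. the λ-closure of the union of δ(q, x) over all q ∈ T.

p8 on x → {p6}.
No x-transition from p2.
Union after reading x: {p6}.
Now take the λ-closure:
From p6 via λ: add p9.
From p9 via λ: add p15.
From p15 via λ: add p5, p13.
From p13 via λ: add p12.
From p12 via λ: add p1, p7.
From p1 via λ: add p14.
No new states can be added; the closed set is {p1, p5, p6, p7, p9, p12, p13, p14, p15}.

{p1, p5, p6, p7, p9, p12, p13, p14, p15}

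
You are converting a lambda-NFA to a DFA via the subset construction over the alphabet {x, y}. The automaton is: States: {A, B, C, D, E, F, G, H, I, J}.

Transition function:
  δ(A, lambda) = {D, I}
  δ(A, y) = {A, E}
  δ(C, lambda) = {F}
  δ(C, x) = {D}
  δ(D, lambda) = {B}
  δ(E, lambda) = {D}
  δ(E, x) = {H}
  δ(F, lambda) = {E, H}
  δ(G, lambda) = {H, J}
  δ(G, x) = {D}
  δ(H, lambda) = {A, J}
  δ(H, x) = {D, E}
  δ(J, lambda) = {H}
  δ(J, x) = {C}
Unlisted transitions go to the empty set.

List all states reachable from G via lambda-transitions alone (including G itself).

Start with {G}.
From G via lambda: add H, J.
From H via lambda: add A.
From A via lambda: add D, I.
From D via lambda: add B.
No new states can be added; the closed set is {A, B, D, G, H, I, J}.

{A, B, D, G, H, I, J}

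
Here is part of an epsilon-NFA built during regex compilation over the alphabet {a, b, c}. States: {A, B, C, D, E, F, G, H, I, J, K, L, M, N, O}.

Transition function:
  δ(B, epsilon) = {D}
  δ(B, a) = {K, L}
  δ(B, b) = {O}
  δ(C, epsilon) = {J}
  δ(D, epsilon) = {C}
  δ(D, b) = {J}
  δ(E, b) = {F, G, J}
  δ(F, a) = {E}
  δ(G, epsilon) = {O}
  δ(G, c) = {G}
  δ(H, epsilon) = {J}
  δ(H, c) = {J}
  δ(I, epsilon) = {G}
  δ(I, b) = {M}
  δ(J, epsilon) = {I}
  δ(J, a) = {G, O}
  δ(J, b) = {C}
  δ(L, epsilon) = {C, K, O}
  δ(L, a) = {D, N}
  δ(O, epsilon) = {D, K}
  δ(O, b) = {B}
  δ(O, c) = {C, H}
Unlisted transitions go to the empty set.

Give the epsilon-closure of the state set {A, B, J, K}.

{A, B, C, D, G, I, J, K, O}

Start with {A, B, J, K}.
From B via epsilon: add D.
From J via epsilon: add I.
From D via epsilon: add C.
From I via epsilon: add G.
From G via epsilon: add O.
No new states can be added; the closed set is {A, B, C, D, G, I, J, K, O}.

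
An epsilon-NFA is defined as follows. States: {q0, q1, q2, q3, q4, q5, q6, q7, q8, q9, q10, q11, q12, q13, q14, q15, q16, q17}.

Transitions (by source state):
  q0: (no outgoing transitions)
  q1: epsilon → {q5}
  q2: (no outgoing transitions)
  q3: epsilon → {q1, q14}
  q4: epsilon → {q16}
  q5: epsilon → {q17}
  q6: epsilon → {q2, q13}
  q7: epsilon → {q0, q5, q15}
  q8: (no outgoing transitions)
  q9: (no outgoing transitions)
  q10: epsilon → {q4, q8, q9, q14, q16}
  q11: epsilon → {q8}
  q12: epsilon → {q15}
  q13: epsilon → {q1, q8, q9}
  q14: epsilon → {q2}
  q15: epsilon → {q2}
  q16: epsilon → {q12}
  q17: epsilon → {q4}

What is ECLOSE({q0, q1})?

{q0, q1, q2, q4, q5, q12, q15, q16, q17}

Start with {q0, q1}.
From q1 via epsilon: add q5.
From q5 via epsilon: add q17.
From q17 via epsilon: add q4.
From q4 via epsilon: add q16.
From q16 via epsilon: add q12.
From q12 via epsilon: add q15.
From q15 via epsilon: add q2.
No new states can be added; the closed set is {q0, q1, q2, q4, q5, q12, q15, q16, q17}.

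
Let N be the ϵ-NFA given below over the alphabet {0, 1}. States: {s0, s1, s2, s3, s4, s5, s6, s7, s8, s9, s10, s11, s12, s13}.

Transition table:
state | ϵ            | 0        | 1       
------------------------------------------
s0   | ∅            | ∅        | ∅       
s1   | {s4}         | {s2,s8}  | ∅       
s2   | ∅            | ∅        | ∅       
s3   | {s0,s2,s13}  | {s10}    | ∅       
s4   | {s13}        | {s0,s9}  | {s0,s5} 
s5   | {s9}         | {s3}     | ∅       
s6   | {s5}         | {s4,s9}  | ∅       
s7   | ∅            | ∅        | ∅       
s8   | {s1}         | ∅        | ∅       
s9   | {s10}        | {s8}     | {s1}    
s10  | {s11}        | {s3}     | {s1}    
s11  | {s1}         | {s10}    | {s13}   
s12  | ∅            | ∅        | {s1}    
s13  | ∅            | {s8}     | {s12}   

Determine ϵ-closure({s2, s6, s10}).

{s1, s2, s4, s5, s6, s9, s10, s11, s13}

Start with {s2, s6, s10}.
From s6 via ϵ: add s5.
From s10 via ϵ: add s11.
From s5 via ϵ: add s9.
From s11 via ϵ: add s1.
From s1 via ϵ: add s4.
From s4 via ϵ: add s13.
No new states can be added; the closed set is {s1, s2, s4, s5, s6, s9, s10, s11, s13}.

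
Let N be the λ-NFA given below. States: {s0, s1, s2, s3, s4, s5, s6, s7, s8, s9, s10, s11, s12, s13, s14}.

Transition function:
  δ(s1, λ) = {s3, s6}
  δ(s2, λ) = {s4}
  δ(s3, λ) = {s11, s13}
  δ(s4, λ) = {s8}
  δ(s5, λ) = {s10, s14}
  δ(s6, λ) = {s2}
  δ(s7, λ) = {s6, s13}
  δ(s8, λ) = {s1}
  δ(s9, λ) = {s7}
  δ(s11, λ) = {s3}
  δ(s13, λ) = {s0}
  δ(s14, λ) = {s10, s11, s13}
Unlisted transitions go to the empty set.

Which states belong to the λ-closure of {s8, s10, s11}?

{s0, s1, s2, s3, s4, s6, s8, s10, s11, s13}

Start with {s8, s10, s11}.
From s8 via λ: add s1.
From s11 via λ: add s3.
From s1 via λ: add s6.
From s3 via λ: add s13.
From s6 via λ: add s2.
From s13 via λ: add s0.
From s2 via λ: add s4.
No new states can be added; the closed set is {s0, s1, s2, s3, s4, s6, s8, s10, s11, s13}.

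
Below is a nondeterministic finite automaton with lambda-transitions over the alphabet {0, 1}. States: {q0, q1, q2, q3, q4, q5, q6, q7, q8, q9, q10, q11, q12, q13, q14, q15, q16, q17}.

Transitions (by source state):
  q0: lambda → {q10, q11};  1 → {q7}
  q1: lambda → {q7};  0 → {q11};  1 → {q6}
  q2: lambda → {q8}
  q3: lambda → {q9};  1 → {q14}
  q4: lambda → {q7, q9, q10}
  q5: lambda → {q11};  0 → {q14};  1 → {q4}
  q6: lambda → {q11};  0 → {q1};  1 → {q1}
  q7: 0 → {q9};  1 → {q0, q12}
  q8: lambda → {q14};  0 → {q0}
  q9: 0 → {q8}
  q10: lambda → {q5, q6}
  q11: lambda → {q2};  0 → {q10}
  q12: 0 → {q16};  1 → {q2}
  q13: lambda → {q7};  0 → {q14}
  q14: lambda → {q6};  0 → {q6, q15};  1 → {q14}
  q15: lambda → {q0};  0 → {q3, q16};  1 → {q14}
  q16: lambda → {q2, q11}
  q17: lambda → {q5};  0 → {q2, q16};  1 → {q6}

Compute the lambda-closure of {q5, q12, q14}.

Start with {q5, q12, q14}.
From q5 via lambda: add q11.
From q14 via lambda: add q6.
From q11 via lambda: add q2.
From q2 via lambda: add q8.
No new states can be added; the closed set is {q2, q5, q6, q8, q11, q12, q14}.

{q2, q5, q6, q8, q11, q12, q14}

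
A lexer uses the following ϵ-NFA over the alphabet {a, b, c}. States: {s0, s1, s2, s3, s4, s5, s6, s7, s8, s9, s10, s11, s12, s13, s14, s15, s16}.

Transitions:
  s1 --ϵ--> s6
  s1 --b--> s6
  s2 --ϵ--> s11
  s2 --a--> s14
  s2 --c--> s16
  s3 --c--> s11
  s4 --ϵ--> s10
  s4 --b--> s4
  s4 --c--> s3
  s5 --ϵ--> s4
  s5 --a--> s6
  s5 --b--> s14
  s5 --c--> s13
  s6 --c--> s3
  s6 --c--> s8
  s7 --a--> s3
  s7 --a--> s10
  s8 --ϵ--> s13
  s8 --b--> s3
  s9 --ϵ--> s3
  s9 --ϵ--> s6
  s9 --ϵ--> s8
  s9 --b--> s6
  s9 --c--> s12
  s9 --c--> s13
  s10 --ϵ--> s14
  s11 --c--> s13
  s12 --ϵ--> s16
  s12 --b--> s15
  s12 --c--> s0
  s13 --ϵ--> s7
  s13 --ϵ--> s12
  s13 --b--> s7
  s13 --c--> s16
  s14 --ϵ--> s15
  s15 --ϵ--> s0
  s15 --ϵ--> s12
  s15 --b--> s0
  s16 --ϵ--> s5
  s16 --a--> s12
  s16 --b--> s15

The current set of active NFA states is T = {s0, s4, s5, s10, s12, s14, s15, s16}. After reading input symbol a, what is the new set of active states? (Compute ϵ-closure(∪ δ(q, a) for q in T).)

s5 on a → {s6}.
s16 on a → {s12}.
No a-transition from s0, s4, s10, s12, s14, s15.
Union after reading a: {s6, s12}.
Now take the ϵ-closure:
From s12 via ϵ: add s16.
From s16 via ϵ: add s5.
From s5 via ϵ: add s4.
From s4 via ϵ: add s10.
From s10 via ϵ: add s14.
From s14 via ϵ: add s15.
From s15 via ϵ: add s0.
No new states can be added; the closed set is {s0, s4, s5, s6, s10, s12, s14, s15, s16}.

{s0, s4, s5, s6, s10, s12, s14, s15, s16}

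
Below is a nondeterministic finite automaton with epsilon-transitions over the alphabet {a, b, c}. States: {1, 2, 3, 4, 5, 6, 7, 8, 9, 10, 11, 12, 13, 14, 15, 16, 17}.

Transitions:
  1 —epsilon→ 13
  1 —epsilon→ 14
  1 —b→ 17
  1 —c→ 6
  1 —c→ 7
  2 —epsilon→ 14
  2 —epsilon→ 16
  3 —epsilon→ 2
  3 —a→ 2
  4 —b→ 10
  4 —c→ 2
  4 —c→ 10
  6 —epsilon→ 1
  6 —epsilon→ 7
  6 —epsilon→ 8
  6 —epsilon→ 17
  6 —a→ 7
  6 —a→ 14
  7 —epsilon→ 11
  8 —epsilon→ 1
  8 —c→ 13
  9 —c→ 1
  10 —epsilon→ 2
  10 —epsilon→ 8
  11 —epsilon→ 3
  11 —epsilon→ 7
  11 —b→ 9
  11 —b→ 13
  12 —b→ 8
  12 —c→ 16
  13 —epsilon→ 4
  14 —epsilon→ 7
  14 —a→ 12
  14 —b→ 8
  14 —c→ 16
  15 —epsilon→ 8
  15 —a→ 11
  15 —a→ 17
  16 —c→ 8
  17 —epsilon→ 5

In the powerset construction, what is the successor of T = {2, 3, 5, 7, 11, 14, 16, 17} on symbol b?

11 on b → {9, 13}.
14 on b → {8}.
No b-transition from 2, 3, 5, 7, 16, 17.
Union after reading b: {8, 9, 13}.
Now take the epsilon-closure:
From 8 via epsilon: add 1.
From 13 via epsilon: add 4.
From 1 via epsilon: add 14.
From 14 via epsilon: add 7.
From 7 via epsilon: add 11.
From 11 via epsilon: add 3.
From 3 via epsilon: add 2.
From 2 via epsilon: add 16.
No new states can be added; the closed set is {1, 2, 3, 4, 7, 8, 9, 11, 13, 14, 16}.

{1, 2, 3, 4, 7, 8, 9, 11, 13, 14, 16}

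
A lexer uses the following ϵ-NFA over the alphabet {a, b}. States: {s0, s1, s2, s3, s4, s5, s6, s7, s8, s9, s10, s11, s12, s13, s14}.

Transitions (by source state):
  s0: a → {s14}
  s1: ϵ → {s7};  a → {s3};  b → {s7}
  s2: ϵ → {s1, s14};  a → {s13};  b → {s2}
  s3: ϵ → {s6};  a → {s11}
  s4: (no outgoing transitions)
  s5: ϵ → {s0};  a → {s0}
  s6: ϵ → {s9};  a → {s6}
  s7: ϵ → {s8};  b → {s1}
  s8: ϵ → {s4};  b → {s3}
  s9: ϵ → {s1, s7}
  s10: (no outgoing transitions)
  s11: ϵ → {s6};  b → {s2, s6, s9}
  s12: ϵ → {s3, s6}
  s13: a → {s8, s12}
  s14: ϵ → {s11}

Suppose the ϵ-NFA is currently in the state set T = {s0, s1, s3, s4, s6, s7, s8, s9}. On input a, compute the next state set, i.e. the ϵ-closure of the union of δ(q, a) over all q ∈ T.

s0 on a → {s14}.
s1 on a → {s3}.
s3 on a → {s11}.
s6 on a → {s6}.
No a-transition from s4, s7, s8, s9.
Union after reading a: {s3, s6, s11, s14}.
Now take the ϵ-closure:
From s6 via ϵ: add s9.
From s9 via ϵ: add s1, s7.
From s7 via ϵ: add s8.
From s8 via ϵ: add s4.
No new states can be added; the closed set is {s1, s3, s4, s6, s7, s8, s9, s11, s14}.

{s1, s3, s4, s6, s7, s8, s9, s11, s14}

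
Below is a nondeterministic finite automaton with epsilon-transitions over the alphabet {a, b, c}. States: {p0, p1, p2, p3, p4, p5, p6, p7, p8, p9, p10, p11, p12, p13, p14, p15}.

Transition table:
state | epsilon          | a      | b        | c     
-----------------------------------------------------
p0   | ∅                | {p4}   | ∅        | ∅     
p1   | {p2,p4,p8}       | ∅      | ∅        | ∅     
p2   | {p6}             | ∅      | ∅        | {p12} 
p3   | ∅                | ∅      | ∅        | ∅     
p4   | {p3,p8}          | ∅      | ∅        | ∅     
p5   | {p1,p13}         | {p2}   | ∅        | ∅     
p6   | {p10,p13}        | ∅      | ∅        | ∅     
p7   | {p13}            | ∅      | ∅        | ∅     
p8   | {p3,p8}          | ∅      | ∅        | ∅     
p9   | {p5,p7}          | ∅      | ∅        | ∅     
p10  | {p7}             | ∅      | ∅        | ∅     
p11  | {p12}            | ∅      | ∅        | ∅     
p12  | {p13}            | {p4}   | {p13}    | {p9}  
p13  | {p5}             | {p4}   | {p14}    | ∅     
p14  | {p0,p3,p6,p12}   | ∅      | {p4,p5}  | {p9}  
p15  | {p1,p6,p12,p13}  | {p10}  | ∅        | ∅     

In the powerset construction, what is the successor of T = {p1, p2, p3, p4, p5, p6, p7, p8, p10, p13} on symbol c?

p2 on c → {p12}.
No c-transition from p1, p3, p4, p5, p6, p7, p8, p10, p13.
Union after reading c: {p12}.
Now take the epsilon-closure:
From p12 via epsilon: add p13.
From p13 via epsilon: add p5.
From p5 via epsilon: add p1.
From p1 via epsilon: add p2, p4, p8.
From p2 via epsilon: add p6.
From p4 via epsilon: add p3.
From p6 via epsilon: add p10.
From p10 via epsilon: add p7.
No new states can be added; the closed set is {p1, p2, p3, p4, p5, p6, p7, p8, p10, p12, p13}.

{p1, p2, p3, p4, p5, p6, p7, p8, p10, p12, p13}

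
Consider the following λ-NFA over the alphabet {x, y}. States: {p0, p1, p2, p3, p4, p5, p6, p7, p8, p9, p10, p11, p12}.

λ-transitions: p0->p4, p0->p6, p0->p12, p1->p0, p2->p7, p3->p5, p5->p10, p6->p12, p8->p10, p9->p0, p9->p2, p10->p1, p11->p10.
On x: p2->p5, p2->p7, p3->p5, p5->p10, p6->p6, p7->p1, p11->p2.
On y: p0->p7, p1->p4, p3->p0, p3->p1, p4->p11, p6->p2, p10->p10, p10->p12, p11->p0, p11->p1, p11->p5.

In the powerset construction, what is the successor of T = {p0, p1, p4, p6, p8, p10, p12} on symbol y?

{p0, p1, p2, p4, p6, p7, p10, p11, p12}

p0 on y → {p7}.
p1 on y → {p4}.
p4 on y → {p11}.
p6 on y → {p2}.
p10 on y → {p10, p12}.
No y-transition from p8, p12.
Union after reading y: {p2, p4, p7, p10, p11, p12}.
Now take the λ-closure:
From p10 via λ: add p1.
From p1 via λ: add p0.
From p0 via λ: add p6.
No new states can be added; the closed set is {p0, p1, p2, p4, p6, p7, p10, p11, p12}.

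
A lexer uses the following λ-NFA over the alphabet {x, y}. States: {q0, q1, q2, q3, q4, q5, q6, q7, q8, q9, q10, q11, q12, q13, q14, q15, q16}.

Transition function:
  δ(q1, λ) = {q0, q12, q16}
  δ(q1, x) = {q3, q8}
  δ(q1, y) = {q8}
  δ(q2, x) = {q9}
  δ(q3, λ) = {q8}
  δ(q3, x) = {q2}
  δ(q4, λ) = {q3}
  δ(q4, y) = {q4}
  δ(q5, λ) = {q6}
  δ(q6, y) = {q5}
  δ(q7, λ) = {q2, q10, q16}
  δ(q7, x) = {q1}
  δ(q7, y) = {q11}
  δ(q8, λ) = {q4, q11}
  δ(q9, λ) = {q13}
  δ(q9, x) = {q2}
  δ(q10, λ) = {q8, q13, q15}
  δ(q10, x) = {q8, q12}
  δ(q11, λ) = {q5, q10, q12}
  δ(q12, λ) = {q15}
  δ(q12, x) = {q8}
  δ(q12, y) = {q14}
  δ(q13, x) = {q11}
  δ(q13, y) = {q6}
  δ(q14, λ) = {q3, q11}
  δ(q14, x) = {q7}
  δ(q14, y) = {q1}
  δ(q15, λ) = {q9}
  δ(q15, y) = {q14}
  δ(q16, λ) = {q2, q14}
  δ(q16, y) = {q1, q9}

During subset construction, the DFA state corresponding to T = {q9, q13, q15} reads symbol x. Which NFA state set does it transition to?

{q2, q3, q4, q5, q6, q8, q9, q10, q11, q12, q13, q15}

q9 on x → {q2}.
q13 on x → {q11}.
No x-transition from q15.
Union after reading x: {q2, q11}.
Now take the λ-closure:
From q11 via λ: add q5, q10, q12.
From q5 via λ: add q6.
From q10 via λ: add q8, q13, q15.
From q8 via λ: add q4.
From q15 via λ: add q9.
From q4 via λ: add q3.
No new states can be added; the closed set is {q2, q3, q4, q5, q6, q8, q9, q10, q11, q12, q13, q15}.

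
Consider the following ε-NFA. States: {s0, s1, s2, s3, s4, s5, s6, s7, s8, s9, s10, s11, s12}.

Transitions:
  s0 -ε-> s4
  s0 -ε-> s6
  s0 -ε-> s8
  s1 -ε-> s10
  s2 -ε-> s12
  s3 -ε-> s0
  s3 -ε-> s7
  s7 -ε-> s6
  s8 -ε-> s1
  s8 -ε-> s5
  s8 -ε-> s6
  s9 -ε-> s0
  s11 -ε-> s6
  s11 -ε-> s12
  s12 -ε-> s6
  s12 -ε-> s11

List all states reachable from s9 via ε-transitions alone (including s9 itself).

Start with {s9}.
From s9 via ε: add s0.
From s0 via ε: add s4, s6, s8.
From s8 via ε: add s1, s5.
From s1 via ε: add s10.
No new states can be added; the closed set is {s0, s1, s4, s5, s6, s8, s9, s10}.

{s0, s1, s4, s5, s6, s8, s9, s10}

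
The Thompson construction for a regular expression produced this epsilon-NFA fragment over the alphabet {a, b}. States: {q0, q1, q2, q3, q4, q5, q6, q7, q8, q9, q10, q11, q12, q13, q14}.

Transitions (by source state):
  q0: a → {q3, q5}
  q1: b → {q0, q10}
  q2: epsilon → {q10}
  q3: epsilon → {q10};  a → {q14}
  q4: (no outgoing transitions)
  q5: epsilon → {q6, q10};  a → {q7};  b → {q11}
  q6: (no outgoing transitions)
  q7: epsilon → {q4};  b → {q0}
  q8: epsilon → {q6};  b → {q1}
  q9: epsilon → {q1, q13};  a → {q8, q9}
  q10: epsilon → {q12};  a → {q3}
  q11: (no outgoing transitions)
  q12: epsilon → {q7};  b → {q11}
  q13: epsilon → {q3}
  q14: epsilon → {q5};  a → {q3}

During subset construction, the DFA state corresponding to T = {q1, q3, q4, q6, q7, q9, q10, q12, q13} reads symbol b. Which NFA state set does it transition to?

{q0, q4, q7, q10, q11, q12}

q1 on b → {q0, q10}.
q7 on b → {q0}.
q12 on b → {q11}.
No b-transition from q3, q4, q6, q9, q10, q13.
Union after reading b: {q0, q10, q11}.
Now take the epsilon-closure:
From q10 via epsilon: add q12.
From q12 via epsilon: add q7.
From q7 via epsilon: add q4.
No new states can be added; the closed set is {q0, q4, q7, q10, q11, q12}.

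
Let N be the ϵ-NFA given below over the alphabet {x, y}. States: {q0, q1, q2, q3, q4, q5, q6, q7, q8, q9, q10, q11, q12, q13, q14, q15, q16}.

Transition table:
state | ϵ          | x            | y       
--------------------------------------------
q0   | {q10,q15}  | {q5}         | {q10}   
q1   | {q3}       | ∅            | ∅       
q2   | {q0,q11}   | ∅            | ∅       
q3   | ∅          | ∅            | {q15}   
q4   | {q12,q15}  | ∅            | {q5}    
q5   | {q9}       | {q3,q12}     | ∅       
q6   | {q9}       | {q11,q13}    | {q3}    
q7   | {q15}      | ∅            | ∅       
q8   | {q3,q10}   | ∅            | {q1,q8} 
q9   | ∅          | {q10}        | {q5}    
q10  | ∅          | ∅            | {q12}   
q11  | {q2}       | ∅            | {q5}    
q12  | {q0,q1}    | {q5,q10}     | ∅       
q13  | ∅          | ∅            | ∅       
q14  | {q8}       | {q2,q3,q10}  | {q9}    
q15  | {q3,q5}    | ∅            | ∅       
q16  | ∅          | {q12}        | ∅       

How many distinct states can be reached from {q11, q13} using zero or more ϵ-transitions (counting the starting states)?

9

Start with {q11, q13}.
From q11 via ϵ: add q2.
From q2 via ϵ: add q0.
From q0 via ϵ: add q10, q15.
From q15 via ϵ: add q3, q5.
From q5 via ϵ: add q9.
ϵ-closure = {q0, q2, q3, q5, q9, q10, q11, q13, q15}, which has 9 states.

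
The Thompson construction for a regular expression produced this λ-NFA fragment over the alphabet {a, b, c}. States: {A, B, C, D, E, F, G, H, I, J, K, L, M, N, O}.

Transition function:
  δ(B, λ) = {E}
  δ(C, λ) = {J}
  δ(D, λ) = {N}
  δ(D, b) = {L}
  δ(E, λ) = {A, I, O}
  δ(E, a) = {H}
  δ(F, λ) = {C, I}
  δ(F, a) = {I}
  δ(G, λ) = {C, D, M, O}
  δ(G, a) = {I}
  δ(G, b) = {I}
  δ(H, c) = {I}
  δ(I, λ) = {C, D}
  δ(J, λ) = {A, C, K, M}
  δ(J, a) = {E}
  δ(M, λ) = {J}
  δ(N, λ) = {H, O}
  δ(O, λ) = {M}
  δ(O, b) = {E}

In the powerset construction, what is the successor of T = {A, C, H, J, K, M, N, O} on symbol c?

H on c → {I}.
No c-transition from A, C, J, K, M, N, O.
Union after reading c: {I}.
Now take the λ-closure:
From I via λ: add C, D.
From C via λ: add J.
From D via λ: add N.
From J via λ: add A, K, M.
From N via λ: add H, O.
No new states can be added; the closed set is {A, C, D, H, I, J, K, M, N, O}.

{A, C, D, H, I, J, K, M, N, O}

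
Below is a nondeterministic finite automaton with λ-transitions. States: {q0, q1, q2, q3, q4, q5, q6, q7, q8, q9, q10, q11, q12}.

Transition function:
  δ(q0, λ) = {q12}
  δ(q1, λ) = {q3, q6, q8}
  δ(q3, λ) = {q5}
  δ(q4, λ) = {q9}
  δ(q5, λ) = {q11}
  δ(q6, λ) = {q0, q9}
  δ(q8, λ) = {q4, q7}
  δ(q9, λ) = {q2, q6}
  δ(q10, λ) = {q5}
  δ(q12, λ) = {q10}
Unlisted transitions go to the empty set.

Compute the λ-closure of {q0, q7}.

{q0, q5, q7, q10, q11, q12}

Start with {q0, q7}.
From q0 via λ: add q12.
From q12 via λ: add q10.
From q10 via λ: add q5.
From q5 via λ: add q11.
No new states can be added; the closed set is {q0, q5, q7, q10, q11, q12}.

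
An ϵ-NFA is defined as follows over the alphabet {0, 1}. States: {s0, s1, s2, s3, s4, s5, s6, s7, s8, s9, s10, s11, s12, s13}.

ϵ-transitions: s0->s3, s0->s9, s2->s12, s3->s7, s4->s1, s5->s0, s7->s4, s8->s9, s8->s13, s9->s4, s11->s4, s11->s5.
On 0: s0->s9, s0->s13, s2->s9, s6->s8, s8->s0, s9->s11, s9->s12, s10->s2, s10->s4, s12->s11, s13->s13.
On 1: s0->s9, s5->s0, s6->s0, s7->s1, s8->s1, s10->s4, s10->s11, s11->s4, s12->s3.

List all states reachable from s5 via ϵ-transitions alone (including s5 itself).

{s0, s1, s3, s4, s5, s7, s9}

Start with {s5}.
From s5 via ϵ: add s0.
From s0 via ϵ: add s3, s9.
From s3 via ϵ: add s7.
From s9 via ϵ: add s4.
From s4 via ϵ: add s1.
No new states can be added; the closed set is {s0, s1, s3, s4, s5, s7, s9}.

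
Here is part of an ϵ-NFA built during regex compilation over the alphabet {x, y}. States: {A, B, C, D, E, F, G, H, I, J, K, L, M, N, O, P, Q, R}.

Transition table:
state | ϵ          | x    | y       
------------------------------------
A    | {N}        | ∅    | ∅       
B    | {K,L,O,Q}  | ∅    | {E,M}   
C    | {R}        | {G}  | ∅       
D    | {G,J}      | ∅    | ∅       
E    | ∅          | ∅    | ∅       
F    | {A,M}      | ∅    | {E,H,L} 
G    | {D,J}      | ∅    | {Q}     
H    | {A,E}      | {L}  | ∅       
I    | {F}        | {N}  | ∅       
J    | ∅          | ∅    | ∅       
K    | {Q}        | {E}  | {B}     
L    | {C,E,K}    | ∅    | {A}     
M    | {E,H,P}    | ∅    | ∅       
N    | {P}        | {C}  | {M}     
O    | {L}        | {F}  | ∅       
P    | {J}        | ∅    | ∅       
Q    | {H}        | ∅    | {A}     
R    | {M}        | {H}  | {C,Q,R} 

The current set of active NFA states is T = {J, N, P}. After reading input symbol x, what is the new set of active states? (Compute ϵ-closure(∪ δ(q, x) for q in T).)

{A, C, E, H, J, M, N, P, R}

N on x → {C}.
No x-transition from J, P.
Union after reading x: {C}.
Now take the ϵ-closure:
From C via ϵ: add R.
From R via ϵ: add M.
From M via ϵ: add E, H, P.
From H via ϵ: add A.
From P via ϵ: add J.
From A via ϵ: add N.
No new states can be added; the closed set is {A, C, E, H, J, M, N, P, R}.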